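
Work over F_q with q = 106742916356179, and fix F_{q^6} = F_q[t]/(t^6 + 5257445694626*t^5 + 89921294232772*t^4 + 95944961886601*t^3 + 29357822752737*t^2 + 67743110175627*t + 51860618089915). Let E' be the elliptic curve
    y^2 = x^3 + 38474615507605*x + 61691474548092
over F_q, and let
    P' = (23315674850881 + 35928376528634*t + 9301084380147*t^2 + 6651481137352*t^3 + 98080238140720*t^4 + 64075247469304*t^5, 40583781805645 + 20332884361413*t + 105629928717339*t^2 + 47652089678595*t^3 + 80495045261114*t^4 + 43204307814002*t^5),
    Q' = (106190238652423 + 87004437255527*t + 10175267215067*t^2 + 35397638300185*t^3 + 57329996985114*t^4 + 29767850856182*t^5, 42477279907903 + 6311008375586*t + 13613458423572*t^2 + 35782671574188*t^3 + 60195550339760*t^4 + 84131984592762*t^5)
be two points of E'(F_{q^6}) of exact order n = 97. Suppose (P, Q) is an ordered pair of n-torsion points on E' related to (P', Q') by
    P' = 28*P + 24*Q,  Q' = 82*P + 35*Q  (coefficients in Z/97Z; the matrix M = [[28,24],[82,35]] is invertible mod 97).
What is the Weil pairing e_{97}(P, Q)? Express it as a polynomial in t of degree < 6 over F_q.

38810610999790 + 3644734132967*t + 9522553462602*t^2 + 13918026286480*t^3 + 1452431500607*t^4 + 12925163990842*t^5

Since e_{97}(P,P)=e_{97}(Q,Q)=1 and e_{97}(Q,P)=e_{97}(P,Q)^{-1}, expanding e_{97}(28*P + 24*Q,82*P + 35*Q) leaves e(P,Q)^det(M).
28*35 - 24*82 = -988; reduced mod 97: det = 79, inverse 70.
n = 97 = (1100001)_2 (7 bits, wt 3); accumulate f_{97,P'}(Q'+S)/f_{97,P'}(S) along the 6-step ladder.
So e_{97}(P',Q') = 67694243936270 + 21916596127827*t + 9738167072349*t^2 + 78957731574215*t^3 + 44739942380648*t^4 + 43582444412512*t^5.
Thus e_{97}(P,Q) = 38810610999790 + 3644734132967*t + 9522553462602*t^2 + 13918026286480*t^3 + 1452431500607*t^4 + 12925163990842*t^5.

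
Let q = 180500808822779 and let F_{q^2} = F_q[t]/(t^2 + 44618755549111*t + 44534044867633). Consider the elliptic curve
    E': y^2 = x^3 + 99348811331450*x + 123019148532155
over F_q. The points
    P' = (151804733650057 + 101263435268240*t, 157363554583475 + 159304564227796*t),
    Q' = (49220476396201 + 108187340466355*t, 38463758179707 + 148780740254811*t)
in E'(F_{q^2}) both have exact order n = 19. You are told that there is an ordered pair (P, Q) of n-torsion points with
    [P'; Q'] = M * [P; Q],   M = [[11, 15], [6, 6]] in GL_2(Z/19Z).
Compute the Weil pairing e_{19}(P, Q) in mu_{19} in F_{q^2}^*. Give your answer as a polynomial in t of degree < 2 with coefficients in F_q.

e_{19} is bilinear + alternating on E[19], so e_{19}(11*P + 15*Q, 6*P + 6*Q) = e_{19}(P,Q)^(11*6-15*6).
11*6 - 15*6 = -24; reduced mod 19: det = 14, inverse 15.
Build f_{19,P'} and f_{19,Q'} via the 5-bit ladder of 19=10011_2; evaluate at shifted divisors; quotient in F_{180500808822779^2}.
f_P(D_Q)/f_Q(D_P) = 95463788581765 + 40564301273686*t.
Raise to 15: e(P,Q) = 63340467438965 + 19695095327714*t in mu_{19}.

63340467438965 + 19695095327714*t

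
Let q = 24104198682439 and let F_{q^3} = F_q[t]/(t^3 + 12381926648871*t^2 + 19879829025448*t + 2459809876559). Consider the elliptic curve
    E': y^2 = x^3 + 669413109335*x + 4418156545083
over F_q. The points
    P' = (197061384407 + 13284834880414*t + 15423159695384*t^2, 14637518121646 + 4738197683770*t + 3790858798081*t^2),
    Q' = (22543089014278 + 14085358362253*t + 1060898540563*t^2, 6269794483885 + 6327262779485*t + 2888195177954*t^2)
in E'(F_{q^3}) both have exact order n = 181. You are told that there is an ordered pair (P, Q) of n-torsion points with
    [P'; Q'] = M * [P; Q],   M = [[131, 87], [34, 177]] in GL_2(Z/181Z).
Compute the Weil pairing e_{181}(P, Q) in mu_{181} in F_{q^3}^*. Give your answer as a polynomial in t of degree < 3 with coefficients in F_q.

2597127940497 + 8655245599689*t + 19792677852606*t^2

e_{181} is bilinear + alternating on E[181], so e_{181}(131*P + 87*Q, 34*P + 177*Q) = e_{181}(P,Q)^(131*177-87*34).
Hence e(P,Q) = e(P',Q')^{101} where 101 = 138^{-1} mod 181.
Double-and-add over 10110101: 8-1 doublings, 5-1 additions; each step l_{T,T}/v_{2T} or l_{T,P'}/v at Q'+S for random S.
Result: e(P',Q') = 22698081232231 + 8178715966948*t + 23776223024264*t^2.
Hence e(P,Q) = 2597127940497 + 8655245599689*t + 19792677852606*t^2 in F_{24104198682439^3}^*.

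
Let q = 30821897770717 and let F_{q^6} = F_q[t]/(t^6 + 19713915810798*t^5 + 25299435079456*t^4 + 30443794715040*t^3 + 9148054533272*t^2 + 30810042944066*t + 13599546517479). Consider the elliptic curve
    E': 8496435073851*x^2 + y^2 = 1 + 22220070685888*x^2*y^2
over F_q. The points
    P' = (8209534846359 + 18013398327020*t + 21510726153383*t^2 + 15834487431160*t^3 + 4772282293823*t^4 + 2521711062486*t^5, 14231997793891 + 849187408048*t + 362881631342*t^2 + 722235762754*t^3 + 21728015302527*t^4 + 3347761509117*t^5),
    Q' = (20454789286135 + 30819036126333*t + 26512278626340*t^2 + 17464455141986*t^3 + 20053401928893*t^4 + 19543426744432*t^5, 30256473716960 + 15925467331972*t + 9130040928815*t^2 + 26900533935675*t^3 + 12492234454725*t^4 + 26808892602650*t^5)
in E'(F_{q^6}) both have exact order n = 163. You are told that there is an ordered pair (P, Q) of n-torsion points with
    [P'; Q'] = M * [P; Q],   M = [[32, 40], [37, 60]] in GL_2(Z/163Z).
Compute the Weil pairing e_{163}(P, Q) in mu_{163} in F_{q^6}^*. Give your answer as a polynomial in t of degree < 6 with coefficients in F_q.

Under M = [[32,40],[37,60]] in GL_2(Z/163), e_{163}(P',Q') = e_{163}(P,Q)^(32*60-40*37 mod 163).
det(M) mod 163 = 114; its inverse in (Z/163)^* is 153 (check: 114*153 mod 163 = 1).
Map (x,y)_Ed via u=(1+y)/(1-y), v=(1+y)/((1-y)x) to Montgomery A=23374419578385,B=11066459685634; then to (a',b')=(7085029446799,27799335769347).
n = 163 = (10100011)_2 (8 bits, wt 4); accumulate f_{163,P'}(Q'+S)/f_{163,P'}(S) along the 7-step ladder.
The quotient is 24633951503206 + 19925203199564*t + 16291860315526*t^2 + 14754967910749*t^3 + 1450963033533*t^4 + 4967916862718*t^5.
e_{163}(P,Q) = (24633951503206 + 19925203199564*t + 16291860315526*t^2 + 14754967910749*t^3 + 1450963033533*t^4 + 4967916862718*t^5)^{153} = 19900691583276 + 19546892464865*t + 29583509798951*t^2 + 6652848721356*t^3 + 20567992943499*t^4 + 21869318979250*t^5.

19900691583276 + 19546892464865*t + 29583509798951*t^2 + 6652848721356*t^3 + 20567992943499*t^4 + 21869318979250*t^5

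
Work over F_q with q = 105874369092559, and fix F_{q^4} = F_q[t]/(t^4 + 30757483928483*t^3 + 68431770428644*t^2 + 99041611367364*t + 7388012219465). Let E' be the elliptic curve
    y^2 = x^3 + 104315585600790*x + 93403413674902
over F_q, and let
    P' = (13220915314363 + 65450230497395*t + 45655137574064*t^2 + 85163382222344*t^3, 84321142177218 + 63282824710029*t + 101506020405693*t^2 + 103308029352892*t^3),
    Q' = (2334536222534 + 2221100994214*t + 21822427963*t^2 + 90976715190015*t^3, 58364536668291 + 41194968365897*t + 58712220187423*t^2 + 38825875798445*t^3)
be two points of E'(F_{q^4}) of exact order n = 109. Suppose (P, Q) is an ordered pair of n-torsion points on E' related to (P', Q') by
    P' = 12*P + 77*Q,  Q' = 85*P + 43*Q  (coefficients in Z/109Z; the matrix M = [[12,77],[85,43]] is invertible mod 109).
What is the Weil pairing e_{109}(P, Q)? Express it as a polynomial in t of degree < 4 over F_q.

2976700610083 + 16512159441184*t + 4564915230764*t^2 + 19395943446826*t^3

Under M = [[12,77],[85,43]] in GL_2(Z/109), e_{109}(P',Q') = e_{109}(P,Q)^(12*43-77*85 mod 109).
12*43 - 77*85 = -6029; reduced mod 109: det = 75, inverse 16.
n = 109 = (1101101)_2 (7 bits, wt 5); accumulate f_{109,P'}(Q'+S)/f_{109,P'}(S) along the 6-step ladder.
So e_{109}(P',Q') = 76299032061644 + 81862483052636*t + 2620193631053*t^2 + 91144199781685*t^3.
(76299032061644 + 81862483052636*t + 2620193631053*t^2 + 91144199781685*t^3)^{16} mod (105874369092559,f) = 2976700610083 + 16512159441184*t + 4564915230764*t^2 + 19395943446826*t^3.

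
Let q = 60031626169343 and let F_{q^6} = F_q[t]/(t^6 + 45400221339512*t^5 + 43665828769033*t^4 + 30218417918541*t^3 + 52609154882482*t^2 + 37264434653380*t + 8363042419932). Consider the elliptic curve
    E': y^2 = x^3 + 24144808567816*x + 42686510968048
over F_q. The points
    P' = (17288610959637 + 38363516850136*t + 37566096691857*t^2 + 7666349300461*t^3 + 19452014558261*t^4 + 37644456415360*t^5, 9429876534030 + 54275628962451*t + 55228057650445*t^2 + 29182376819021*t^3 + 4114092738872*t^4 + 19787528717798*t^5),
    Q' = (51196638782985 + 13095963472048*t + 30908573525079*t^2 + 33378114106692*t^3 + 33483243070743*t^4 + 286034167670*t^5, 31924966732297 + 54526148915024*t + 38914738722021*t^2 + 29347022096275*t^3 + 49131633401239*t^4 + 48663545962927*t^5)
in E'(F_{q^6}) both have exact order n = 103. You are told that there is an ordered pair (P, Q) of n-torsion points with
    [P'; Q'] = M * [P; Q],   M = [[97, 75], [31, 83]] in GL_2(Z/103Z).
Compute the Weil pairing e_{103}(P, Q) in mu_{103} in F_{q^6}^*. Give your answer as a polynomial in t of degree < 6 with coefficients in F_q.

36974016584846 + 41489169695379*t + 23972666034410*t^2 + 13216475124094*t^3 + 23496441857707*t^4 + 47035594050429*t^5

Alternating bilinearity on E[103] (values in mu_{103} in F_{60031626169343^6}) gives e(P',Q') = e(P,Q)^det(M).
det M = 97*83 - 75*31 = 5726 = 61 (mod 103); 61^{-1} = 76 (mod 103).
Miller loop for e_{103} over F_{60031626169343^6}: bits of 103 = 1100111; 6 double steps + 4 add steps, l/v at each.
The quotient is 22611299465276 + 52800307405331*t + 42374093127994*t^2 + 7880093052436*t^3 + 26803611204384*t^4 + 3893094584555*t^5.
Hence e(P,Q) = 36974016584846 + 41489169695379*t + 23972666034410*t^2 + 13216475124094*t^3 + 23496441857707*t^4 + 47035594050429*t^5 in F_{60031626169343^6}^*.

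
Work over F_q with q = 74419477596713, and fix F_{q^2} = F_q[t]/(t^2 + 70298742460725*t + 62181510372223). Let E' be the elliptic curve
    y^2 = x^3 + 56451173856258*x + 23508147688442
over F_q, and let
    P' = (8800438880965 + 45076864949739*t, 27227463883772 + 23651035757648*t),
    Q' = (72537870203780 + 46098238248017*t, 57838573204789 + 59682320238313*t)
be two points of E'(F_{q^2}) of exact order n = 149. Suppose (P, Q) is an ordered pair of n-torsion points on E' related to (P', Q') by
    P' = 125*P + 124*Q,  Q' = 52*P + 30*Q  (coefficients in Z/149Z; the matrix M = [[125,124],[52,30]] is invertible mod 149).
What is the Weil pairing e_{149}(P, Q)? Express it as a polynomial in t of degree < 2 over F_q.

e_{149}(aP+bQ,cP+dQ) = e_{149}(P,Q)^(ad-bc); with (a,b,c,d)=(125,124,52,30) this gives the det-149 law.
det(M) mod 149 = 133; its inverse in (Z/149)^* is 121 (check: 133*121 mod 149 = 1).
Miller loop for e_{149} over F_{74419477596713^2}: bits of 149 = 10010101; 7 double steps + 3 add steps, l/v at each.
Result: e(P',Q') = 37717557406744 + 65993944122818*t.
Thus e_{149}(P,Q) = 53191783337207 + 29362728278606*t.

53191783337207 + 29362728278606*t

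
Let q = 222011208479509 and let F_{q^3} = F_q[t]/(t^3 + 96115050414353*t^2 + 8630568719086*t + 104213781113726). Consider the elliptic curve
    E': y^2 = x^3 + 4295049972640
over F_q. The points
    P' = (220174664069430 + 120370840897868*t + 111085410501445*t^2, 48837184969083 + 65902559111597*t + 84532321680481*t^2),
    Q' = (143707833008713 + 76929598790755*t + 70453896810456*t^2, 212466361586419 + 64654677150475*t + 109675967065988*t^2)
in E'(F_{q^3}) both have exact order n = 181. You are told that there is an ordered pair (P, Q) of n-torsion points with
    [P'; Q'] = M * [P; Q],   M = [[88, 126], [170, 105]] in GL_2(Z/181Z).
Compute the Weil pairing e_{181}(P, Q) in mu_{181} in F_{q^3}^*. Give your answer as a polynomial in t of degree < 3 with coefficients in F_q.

e_{181} is bilinear + alternating on E[181], so e_{181}(88*P + 126*Q, 170*P + 105*Q) = e_{181}(P,Q)^(88*105-126*170).
Hence e(P,Q) = e(P',Q')^{140} where 140 = 128^{-1} mod 181.
8-bit Miller (10110101) on E'/F_{222011208479509} with a'=0, b'=4295049972640: accumulate tangent/chord ratios at Q'+S and P'+S'.
Miller gives e_{181}(P',Q') = 7518072993502 + 132394030367616*t + 17260752173759*t^2 in F_{222011208479509^3}.
Finally e_{181}(P,Q) = 205989199388066 + 34490863870908*t + 121233162358508*t^2.

205989199388066 + 34490863870908*t + 121233162358508*t^2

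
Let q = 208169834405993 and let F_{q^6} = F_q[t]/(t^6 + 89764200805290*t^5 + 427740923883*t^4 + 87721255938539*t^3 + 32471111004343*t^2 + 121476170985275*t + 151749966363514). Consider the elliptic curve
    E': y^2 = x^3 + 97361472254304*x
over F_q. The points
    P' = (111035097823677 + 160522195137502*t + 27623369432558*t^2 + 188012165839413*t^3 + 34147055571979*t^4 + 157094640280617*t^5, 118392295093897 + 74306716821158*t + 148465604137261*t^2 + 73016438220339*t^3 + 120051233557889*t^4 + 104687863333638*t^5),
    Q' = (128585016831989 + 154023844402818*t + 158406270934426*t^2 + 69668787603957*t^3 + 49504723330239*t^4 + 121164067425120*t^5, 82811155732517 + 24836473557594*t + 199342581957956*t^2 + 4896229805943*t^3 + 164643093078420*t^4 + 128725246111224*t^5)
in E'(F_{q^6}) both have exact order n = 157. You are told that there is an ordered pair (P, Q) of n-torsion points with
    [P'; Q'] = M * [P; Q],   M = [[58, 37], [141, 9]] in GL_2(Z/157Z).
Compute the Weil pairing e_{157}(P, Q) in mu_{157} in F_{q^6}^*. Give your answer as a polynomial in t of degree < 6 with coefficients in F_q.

e_{157} is bilinear + alternating on E[157], so e_{157}(58*P + 37*Q, 141*P + 9*Q) = e_{157}(P,Q)^(58*9-37*141).
det(M) mod 157 = 15; its inverse in (Z/157)^* is 21 (check: 15*21 mod 157 = 1).
8-bit Miller (10011101) on E'/F_{208169834405993} with a'=97361472254304, b'=0: accumulate tangent/chord ratios at Q'+S and P'+S'.
e_{157}(P',Q') = 136730661901902 + 20683059015110*t + 141044901187004*t^2 + 109561889539899*t^3 + 196815672621839*t^4 + 136723158576172*t^5.
e_{157}(P,Q) = (136730661901902 + 20683059015110*t + 141044901187004*t^2 + 109561889539899*t^3 + 196815672621839*t^4 + 136723158576172*t^5)^{21} = 187861879211869 + 53348806834211*t + 84783399782687*t^2 + 132395627841196*t^3 + 134791432927815*t^4 + 142284273147785*t^5.

187861879211869 + 53348806834211*t + 84783399782687*t^2 + 132395627841196*t^3 + 134791432927815*t^4 + 142284273147785*t^5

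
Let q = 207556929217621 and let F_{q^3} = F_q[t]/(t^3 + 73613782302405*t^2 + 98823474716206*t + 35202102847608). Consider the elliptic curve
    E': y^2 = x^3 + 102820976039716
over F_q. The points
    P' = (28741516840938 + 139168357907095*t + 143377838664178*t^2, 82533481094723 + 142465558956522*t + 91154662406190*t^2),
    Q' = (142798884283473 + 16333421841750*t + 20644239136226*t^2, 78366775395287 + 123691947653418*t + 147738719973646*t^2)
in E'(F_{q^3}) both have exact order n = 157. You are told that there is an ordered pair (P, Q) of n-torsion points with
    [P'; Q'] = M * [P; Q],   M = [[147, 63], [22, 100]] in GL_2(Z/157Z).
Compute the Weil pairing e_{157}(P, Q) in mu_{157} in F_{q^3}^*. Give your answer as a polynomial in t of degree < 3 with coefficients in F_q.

Since e_{157}(P,P)=e_{157}(Q,Q)=1 and e_{157}(Q,P)=e_{157}(P,Q)^{-1}, expanding e_{157}(147*P + 63*Q,22*P + 100*Q) leaves e(P,Q)^det(M).
Inverting 126 mod 157: 81. Thus e_{157}(P,Q) = e(P',Q')^{81}.
Miller loop for e_{157} over F_{207556929217621^3}: bits of 157 = 10011101; 7 double steps + 4 add steps, l/v at each.
So e_{157}(P',Q') = 26812216553203 + 157646609185127*t + 75845962991256*t^2.
Raise to 81: e(P,Q) = 70772669551144 + 192144529084395*t + 10829946212319*t^2 in mu_{157}.

70772669551144 + 192144529084395*t + 10829946212319*t^2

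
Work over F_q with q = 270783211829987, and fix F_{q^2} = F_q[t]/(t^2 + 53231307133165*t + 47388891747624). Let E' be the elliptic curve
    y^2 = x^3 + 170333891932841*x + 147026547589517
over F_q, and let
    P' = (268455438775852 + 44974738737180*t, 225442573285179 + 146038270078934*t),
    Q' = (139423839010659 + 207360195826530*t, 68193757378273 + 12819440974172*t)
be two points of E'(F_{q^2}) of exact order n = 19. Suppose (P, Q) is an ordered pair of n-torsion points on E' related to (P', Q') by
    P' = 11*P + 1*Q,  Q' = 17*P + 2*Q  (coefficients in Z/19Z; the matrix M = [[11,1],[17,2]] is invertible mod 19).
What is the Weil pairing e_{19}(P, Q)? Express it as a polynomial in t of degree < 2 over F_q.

The 19-Weil pairing on E[19] over F_{270783211829987} is alternating-bilinear: e_{19}(P',Q') = e_{19}(P,Q)^det(M).
Inverting 5 mod 19: 4. Thus e_{19}(P,Q) = e(P',Q')^{4}.
n = 19 = (10011)_2 (5 bits, wt 3); accumulate f_{19,P'}(Q'+S)/f_{19,P'}(S) along the 4-step ladder.
f_P(D_Q)/f_Q(D_P) = 263097099869822 + 243540660559817*t.
Thus e_{19}(P,Q) = 215036700398175 + 252470734083543*t.

215036700398175 + 252470734083543*t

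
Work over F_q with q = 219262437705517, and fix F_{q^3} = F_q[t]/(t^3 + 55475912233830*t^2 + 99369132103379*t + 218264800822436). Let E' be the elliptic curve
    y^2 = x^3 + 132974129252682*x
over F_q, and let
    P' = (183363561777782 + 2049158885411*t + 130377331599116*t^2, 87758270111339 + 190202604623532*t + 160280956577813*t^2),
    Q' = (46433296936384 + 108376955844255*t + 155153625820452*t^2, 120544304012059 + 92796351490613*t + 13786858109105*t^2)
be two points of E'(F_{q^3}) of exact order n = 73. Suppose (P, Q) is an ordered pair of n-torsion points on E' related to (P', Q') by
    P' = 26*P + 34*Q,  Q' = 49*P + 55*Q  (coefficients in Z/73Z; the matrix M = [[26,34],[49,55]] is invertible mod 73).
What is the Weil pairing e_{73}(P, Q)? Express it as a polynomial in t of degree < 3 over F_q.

69698536131321 + 47182295594703*t + 84782856116392*t^2

e_{73}(aP+bQ,cP+dQ) = e_{73}(P,Q)^(ad-bc); with (a,b,c,d)=(26,34,49,55) this gives the det-73 law.
Hence e(P,Q) = e(P',Q')^{30} where 30 = 56^{-1} mod 73.
7-bit Miller (1001001) on E'/F_{219262437705517} with a'=132974129252682, b'=0: accumulate tangent/chord ratios at Q'+S and P'+S'.
f_P(D_Q)/f_Q(D_P) = 166807485601766 + 30457106728710*t + 16655218230838*t^2.
Thus e_{73}(P,Q) = 69698536131321 + 47182295594703*t + 84782856116392*t^2.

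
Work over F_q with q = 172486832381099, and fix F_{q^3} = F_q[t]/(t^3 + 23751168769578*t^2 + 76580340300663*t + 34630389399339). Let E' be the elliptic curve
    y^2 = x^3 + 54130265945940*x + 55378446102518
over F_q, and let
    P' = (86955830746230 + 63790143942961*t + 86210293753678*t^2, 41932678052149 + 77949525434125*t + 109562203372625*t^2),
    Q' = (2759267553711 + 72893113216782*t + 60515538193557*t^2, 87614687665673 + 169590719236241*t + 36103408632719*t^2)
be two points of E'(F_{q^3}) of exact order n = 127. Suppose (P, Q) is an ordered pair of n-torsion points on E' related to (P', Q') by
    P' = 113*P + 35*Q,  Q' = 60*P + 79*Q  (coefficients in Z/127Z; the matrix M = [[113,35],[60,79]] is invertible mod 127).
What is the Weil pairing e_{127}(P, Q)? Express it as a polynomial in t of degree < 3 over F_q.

Since e_{127}(P,P)=e_{127}(Q,Q)=1 and e_{127}(Q,P)=e_{127}(P,Q)^{-1}, expanding e_{127}(113*P + 35*Q,60*P + 79*Q) leaves e(P,Q)^det(M).
So e_{127}(P,Q) = e_{127}(P',Q')^{86}, since 96*86 = 1 mod 127.
Run Miller on y^2=x^3+54130265945940*x+55378446102518 over F_{172486832381099}: ladder 1111111 (7 bits); e = f_P(D_Q)/f_Q(D_P).
f_P(D_Q)/f_Q(D_P) = 62831980313746 + 70381152523745*t + 16521209504928*t^2.
e_{127}(P,Q) = (62831980313746 + 70381152523745*t + 16521209504928*t^2)^{86} = 106323683770073 + 70431174843669*t + 146554821299466*t^2.

106323683770073 + 70431174843669*t + 146554821299466*t^2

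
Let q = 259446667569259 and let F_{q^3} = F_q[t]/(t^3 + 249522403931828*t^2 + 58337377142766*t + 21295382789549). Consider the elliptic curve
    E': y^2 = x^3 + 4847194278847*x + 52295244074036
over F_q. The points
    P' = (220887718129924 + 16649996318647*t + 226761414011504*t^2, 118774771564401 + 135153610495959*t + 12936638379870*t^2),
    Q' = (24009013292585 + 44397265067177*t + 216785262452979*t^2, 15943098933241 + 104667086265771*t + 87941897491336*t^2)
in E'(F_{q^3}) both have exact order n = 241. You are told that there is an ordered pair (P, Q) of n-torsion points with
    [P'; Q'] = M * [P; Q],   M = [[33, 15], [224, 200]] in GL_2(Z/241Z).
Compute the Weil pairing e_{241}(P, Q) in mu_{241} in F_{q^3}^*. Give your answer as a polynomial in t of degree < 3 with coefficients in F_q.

Alternating bilinearity on E[241] (values in mu_{241} in F_{259446667569259^3}) gives e(P',Q') = e(P,Q)^det(M).
So e_{241}(P,Q) = e_{241}(P',Q')^{232}, since 107*232 = 1 mod 241.
n = 241 = (11110001)_2 (8 bits, wt 5); accumulate f_{241,P'}(Q'+S)/f_{241,P'}(S) along the 7-step ladder.
e_{241}(P',Q') = 210508054459143 + 148487166535205*t + 57158131324072*t^2.
Finally e_{241}(P,Q) = 115658139302034 + 7032504272940*t + 65035823983200*t^2.

115658139302034 + 7032504272940*t + 65035823983200*t^2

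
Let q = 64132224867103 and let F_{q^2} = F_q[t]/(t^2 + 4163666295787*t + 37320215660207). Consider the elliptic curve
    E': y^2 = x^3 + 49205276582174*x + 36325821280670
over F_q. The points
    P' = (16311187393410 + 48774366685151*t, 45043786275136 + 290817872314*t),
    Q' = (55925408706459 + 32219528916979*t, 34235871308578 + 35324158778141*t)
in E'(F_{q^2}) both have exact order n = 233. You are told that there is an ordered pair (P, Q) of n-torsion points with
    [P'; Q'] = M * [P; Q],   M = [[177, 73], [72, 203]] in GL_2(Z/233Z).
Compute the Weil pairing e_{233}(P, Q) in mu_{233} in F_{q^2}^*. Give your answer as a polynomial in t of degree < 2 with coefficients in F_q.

37482429057153 + 23533316880008*t

Alternating bilinearity on E[233] (values in mu_{233} in F_{64132224867103^2}) gives e(P',Q') = e(P,Q)^det(M).
det(M) mod 233 = 152; its inverse in (Z/233)^* is 23 (check: 152*23 mod 233 = 1).
Run Miller on y^2=x^3+49205276582174*x+36325821280670 over F_{64132224867103}: ladder 11101001 (8 bits); e = f_P(D_Q)/f_Q(D_P).
The quotient is 51285528042041 + 557793826450*t.
Finally e_{233}(P,Q) = 37482429057153 + 23533316880008*t.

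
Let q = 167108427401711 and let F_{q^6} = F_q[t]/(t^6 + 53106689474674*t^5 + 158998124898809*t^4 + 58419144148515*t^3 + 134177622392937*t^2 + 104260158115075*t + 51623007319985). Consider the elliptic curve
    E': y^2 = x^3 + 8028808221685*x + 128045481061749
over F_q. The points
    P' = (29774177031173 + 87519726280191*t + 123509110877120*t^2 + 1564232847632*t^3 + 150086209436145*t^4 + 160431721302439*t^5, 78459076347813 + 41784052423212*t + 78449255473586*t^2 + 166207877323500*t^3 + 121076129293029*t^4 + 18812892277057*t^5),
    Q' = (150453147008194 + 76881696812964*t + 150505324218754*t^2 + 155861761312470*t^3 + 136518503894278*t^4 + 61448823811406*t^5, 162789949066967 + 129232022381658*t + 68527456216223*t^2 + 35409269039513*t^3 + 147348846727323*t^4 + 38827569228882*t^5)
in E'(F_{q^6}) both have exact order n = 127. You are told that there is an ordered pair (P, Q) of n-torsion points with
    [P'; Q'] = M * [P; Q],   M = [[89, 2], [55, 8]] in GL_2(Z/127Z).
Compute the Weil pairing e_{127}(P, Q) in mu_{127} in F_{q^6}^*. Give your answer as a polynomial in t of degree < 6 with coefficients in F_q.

131768698068906 + 96905412510859*t + 119025597784314*t^2 + 24433054428191*t^3 + 150447997297369*t^4 + 76741153472068*t^5

The 127-Weil pairing on E[127] over F_{167108427401711} is alternating-bilinear: e_{127}(P',Q') = e_{127}(P,Q)^det(M).
Inverting 94 mod 127: 50. Thus e_{127}(P,Q) = e(P',Q')^{50}.
Double-and-add over 1111111: 7-1 doublings, 7-1 additions; each step l_{T,T}/v_{2T} or l_{T,P'}/v at Q'+S for random S.
Result: e(P',Q') = 60647697544452 + 30037284110592*t + 64081233449509*t^2 + 18640172280376*t^3 + 124766929711856*t^4 + 33870489818817*t^5.
(60647697544452 + 30037284110592*t + 64081233449509*t^2 + 18640172280376*t^3 + 124766929711856*t^4 + 33870489818817*t^5)^{50} mod (167108427401711,f) = 131768698068906 + 96905412510859*t + 119025597784314*t^2 + 24433054428191*t^3 + 150447997297369*t^4 + 76741153472068*t^5.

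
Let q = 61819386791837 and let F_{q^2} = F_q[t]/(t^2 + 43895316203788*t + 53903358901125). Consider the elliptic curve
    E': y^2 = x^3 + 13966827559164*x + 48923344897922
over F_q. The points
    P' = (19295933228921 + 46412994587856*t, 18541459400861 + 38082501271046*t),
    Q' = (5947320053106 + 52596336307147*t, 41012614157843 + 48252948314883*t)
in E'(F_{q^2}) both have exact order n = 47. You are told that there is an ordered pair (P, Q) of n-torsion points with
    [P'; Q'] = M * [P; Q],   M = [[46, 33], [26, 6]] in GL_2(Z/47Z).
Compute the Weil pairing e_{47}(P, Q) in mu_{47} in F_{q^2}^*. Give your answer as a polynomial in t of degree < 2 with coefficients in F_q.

53970675726362 + 10103549254320*t

Under M = [[46,33],[26,6]] in GL_2(Z/47), e_{47}(P',Q') = e_{47}(P,Q)^(46*6-33*26 mod 47).
46*6 - 33*26 = -582; reduced mod 47: det = 29, inverse 13.
n = 47 = (101111)_2 (6 bits, wt 5); accumulate f_{47,P'}(Q'+S)/f_{47,P'}(S) along the 5-step ladder.
Result: e(P',Q') = 48795118240329 + 58280682498118*t.
e_{47}(P,Q) = (48795118240329 + 58280682498118*t)^{13} = 53970675726362 + 10103549254320*t.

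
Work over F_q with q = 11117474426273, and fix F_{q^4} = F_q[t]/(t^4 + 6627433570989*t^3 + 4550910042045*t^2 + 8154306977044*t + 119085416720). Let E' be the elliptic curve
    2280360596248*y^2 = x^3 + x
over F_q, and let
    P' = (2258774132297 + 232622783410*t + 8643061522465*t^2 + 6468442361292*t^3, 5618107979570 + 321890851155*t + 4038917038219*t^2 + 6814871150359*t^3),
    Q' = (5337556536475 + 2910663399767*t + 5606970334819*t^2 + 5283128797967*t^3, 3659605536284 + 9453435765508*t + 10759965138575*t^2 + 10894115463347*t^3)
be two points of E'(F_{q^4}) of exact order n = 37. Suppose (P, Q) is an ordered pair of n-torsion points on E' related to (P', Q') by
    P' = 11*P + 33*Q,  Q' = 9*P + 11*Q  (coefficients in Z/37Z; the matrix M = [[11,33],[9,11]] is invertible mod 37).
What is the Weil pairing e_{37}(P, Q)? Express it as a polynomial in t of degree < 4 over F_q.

9239375784516 + 7793420007011*t + 8841060879169*t^2 + 5628414329695*t^3

Since e_{37}(P,P)=e_{37}(Q,Q)=1 and e_{37}(Q,P)=e_{37}(P,Q)^{-1}, expanding e_{37}(11*P + 33*Q,9*P + 11*Q) leaves e(P,Q)^det(M).
Hence e(P,Q) = e(P',Q')^{33} where 33 = 9^{-1} mod 37.
Montgomery->Weierstrass: x_W = 5331084285694*x, y_W=5331084285694*y on F_{11117474426273}; lands on y^2=x^3+9378410218531*x.
Miller loop for e_{37} over F_{11117474426273^4}: bits of 37 = 100101; 5 double steps + 2 add steps, l/v at each.
The quotient is 10921557445569 + 3170505783423*t + 10355301244151*t^2 + 8817775353855*t^3.
Raise to 33: e(P,Q) = 9239375784516 + 7793420007011*t + 8841060879169*t^2 + 5628414329695*t^3 in mu_{37}.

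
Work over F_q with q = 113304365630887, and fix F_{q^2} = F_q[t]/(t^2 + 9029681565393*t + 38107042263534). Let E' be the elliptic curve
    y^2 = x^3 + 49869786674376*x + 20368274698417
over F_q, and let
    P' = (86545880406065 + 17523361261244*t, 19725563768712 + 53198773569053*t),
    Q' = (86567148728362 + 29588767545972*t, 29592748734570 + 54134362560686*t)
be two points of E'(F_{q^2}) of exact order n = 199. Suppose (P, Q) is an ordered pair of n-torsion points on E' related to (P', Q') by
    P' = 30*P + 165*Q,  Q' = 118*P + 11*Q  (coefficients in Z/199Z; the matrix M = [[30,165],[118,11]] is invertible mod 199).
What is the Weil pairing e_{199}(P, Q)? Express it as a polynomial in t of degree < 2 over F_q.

19775599753025 + 46843205834839*t

The 199-Weil pairing on E[199] over F_{113304365630887} is alternating-bilinear: e_{199}(P',Q') = e_{199}(P,Q)^det(M).
det M = 30*11 - 165*118 = -19140 = 163 (mod 199); 163^{-1} = 105 (mod 199).
Miller loop for e_{199} over F_{113304365630887^2}: bits of 199 = 11000111; 7 double steps + 4 add steps, l/v at each.
Result: e(P',Q') = 106329074517089 + 13627515966794*t.
Raise to 105: e(P,Q) = 19775599753025 + 46843205834839*t in mu_{199}.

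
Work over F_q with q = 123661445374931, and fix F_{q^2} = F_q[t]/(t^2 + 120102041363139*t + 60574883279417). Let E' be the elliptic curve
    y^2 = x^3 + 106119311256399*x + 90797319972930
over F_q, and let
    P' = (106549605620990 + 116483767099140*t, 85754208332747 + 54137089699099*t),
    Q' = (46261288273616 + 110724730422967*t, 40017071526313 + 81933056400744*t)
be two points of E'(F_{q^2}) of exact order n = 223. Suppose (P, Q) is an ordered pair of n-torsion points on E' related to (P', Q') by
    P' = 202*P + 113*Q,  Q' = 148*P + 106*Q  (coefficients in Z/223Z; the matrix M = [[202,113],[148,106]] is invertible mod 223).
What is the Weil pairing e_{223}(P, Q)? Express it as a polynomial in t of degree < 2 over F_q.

45121427755751 + 42405265296815*t

Since e_{223}(P,P)=e_{223}(Q,Q)=1 and e_{223}(Q,P)=e_{223}(P,Q)^{-1}, expanding e_{223}(202*P + 113*Q,148*P + 106*Q) leaves e(P,Q)^det(M).
So e_{223}(P,Q) = e_{223}(P',Q')^{134}, since 5*134 = 1 mod 223.
Build f_{223,P'} and f_{223,Q'} via the 8-bit ladder of 223=11011111_2; evaluate at shifted divisors; quotient in F_{123661445374931^2}.
Result: e(P',Q') = 11418206118222 + 79564357051697*t.
Raise to 134: e(P,Q) = 45121427755751 + 42405265296815*t in mu_{223}.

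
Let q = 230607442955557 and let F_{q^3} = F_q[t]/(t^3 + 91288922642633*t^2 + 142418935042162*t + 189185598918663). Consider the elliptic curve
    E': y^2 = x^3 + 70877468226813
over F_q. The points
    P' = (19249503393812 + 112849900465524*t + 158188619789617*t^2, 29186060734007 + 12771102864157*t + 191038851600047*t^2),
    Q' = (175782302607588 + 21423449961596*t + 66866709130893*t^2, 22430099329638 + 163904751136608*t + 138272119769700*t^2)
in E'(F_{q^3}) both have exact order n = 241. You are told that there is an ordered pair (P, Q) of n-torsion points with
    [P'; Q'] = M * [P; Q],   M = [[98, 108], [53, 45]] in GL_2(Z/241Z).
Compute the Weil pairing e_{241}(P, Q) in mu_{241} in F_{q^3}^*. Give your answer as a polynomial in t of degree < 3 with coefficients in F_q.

72761889728168 + 46603301572108*t + 130174409034502*t^2

Under M = [[98,108],[53,45]] in GL_2(Z/241), e_{241}(P',Q') = e_{241}(P,Q)^(98*45-108*53 mod 241).
det(M) mod 241 = 132; its inverse in (Z/241)^* is 42 (check: 132*42 mod 241 = 1).
Miller loop for e_{241} over F_{230607442955557^3}: bits of 241 = 11110001; 7 double steps + 4 add steps, l/v at each.
e_{241}(P',Q') = 211019543065318 + 175568463221634*t + 143413121379197*t^2.
Hence e(P,Q) = 72761889728168 + 46603301572108*t + 130174409034502*t^2 in F_{230607442955557^3}^*.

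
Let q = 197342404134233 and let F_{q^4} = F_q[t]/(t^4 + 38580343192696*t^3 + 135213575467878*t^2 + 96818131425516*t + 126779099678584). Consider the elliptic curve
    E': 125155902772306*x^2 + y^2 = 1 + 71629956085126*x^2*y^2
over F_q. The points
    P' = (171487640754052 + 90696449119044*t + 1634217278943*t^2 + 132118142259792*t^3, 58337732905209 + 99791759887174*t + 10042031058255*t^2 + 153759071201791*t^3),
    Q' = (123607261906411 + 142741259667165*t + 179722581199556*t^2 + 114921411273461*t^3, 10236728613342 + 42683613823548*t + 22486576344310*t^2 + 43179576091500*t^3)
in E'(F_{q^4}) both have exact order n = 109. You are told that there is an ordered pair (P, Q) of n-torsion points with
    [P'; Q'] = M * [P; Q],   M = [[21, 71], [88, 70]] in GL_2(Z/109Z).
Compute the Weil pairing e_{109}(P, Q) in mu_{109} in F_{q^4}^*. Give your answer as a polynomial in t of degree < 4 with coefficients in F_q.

47586762421838 + 62113785579722*t + 92709301461493*t^2 + 26108319914546*t^3

The 109-Weil pairing on E[109] over F_{197342404134233} is alternating-bilinear: e_{109}(P',Q') = e_{109}(P,Q)^det(M).
det M = 21*70 - 71*88 = -4778 = 18 (mod 109); 18^{-1} = 103 (mod 109).
Map (x,y)_Ed via u=(1+y)/(1-y), v=(1+y)/((1-y)x) to Montgomery A=165602372389796,B=3156963840980; then to (a',b')=(157045995077955,175888570205276).
7-bit Miller (1101101) on E'/F_{197342404134233} with a'=157045995077955, b'=175888570205276: accumulate tangent/chord ratios at Q'+S and P'+S'.
So e_{109}(P',Q') = 4544996354724 + 194346782887030*t + 72062200611372*t^2 + 169256384050521*t^3.
(4544996354724 + 194346782887030*t + 72062200611372*t^2 + 169256384050521*t^3)^{103} mod (197342404134233,f) = 47586762421838 + 62113785579722*t + 92709301461493*t^2 + 26108319914546*t^3.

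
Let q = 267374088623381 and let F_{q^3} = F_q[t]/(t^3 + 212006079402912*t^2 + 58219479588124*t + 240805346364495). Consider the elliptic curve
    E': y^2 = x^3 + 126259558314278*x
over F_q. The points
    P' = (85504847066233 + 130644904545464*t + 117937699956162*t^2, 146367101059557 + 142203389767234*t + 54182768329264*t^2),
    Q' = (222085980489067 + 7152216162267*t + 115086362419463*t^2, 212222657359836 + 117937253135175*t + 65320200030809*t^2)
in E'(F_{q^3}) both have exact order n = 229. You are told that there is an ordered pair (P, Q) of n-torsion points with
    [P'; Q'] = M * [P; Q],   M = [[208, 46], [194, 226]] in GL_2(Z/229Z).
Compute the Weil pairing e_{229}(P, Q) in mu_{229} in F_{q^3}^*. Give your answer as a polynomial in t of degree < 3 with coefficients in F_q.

The 229-Weil pairing on E[229] over F_{267374088623381} is alternating-bilinear: e_{229}(P',Q') = e_{229}(P,Q)^det(M).
Inverting 70 mod 229: 36. Thus e_{229}(P,Q) = e(P',Q')^{36}.
Build f_{229,P'} and f_{229,Q'} via the 8-bit ladder of 229=11100101_2; evaluate at shifted divisors; quotient in F_{267374088623381^3}.
Miller gives e_{229}(P',Q') = 122649035286965 + 9837602094813*t + 158993166926269*t^2 in F_{267374088623381^3}.
Finally e_{229}(P,Q) = 190745359722058 + 210606596479112*t + 121502972476560*t^2.

190745359722058 + 210606596479112*t + 121502972476560*t^2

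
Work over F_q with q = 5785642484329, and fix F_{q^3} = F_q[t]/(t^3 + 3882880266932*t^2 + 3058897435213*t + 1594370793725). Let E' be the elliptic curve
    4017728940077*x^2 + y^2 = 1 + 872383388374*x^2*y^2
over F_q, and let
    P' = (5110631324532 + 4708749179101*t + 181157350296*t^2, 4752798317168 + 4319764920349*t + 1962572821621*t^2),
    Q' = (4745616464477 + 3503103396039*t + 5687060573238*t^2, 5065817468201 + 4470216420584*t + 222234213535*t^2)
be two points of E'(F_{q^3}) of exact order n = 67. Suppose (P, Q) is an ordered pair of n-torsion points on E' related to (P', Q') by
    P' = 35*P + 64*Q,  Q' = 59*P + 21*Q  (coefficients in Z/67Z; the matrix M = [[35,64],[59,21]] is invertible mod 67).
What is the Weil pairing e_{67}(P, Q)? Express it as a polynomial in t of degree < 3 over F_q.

2017582905434 + 261282730743*t + 632159039845*t^2

Since e_{67}(P,P)=e_{67}(Q,Q)=1 and e_{67}(Q,P)=e_{67}(P,Q)^{-1}, expanding e_{67}(35*P + 64*Q,59*P + 21*Q) leaves e(P,Q)^det(M).
35*21 - 64*59 = -3041; reduced mod 67: det = 41, inverse 18.
Map (x,y)_Ed via u=(1+y)/(1-y), v=(1+y)/((1-y)x) to Montgomery A=4554826084353,B=1461424922469; then to (a',b')=(3546797782308,2794376333040).
Miller loop for e_{67} over F_{5785642484329^3}: bits of 67 = 1000011; 6 double steps + 2 add steps, l/v at each.
Miller gives e_{67}(P',Q') = 5038612131251 + 763862675228*t + 1101558746324*t^2 in F_{5785642484329^3}.
e_{67}(P,Q) = (5038612131251 + 763862675228*t + 1101558746324*t^2)^{18} = 2017582905434 + 261282730743*t + 632159039845*t^2.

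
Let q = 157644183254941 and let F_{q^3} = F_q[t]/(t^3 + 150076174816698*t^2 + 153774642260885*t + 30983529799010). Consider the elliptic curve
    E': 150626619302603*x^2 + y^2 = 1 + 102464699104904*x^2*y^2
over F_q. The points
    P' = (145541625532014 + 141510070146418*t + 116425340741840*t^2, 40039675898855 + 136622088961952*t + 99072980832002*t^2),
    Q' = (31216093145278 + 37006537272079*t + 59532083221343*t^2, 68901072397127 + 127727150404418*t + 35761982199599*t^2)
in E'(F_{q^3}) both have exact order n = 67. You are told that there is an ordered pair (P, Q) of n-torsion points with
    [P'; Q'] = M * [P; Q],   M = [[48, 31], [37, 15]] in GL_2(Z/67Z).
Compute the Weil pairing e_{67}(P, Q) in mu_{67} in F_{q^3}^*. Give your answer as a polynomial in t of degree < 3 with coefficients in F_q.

54831167135863 + 63919212290469*t + 68210405422950*t^2

The 67-Weil pairing on E[67] over F_{157644183254941} is alternating-bilinear: e_{67}(P',Q') = e_{67}(P,Q)^det(M).
Inverting 42 mod 67: 8. Thus e_{67}(P,Q) = e(P',Q')^{8}.
Edwards a_E,d_E -> Montgomery A=8171531802017,B=77447815685266 -> Weierstrass 96988752979060,8811559124953 via alpha=15907855858761,beta=51451525863160.
Build f_{67,P'} and f_{67,Q'} via the 7-bit ladder of 67=1000011_2; evaluate at shifted divisors; quotient in F_{157644183254941^3}.
e_{67}(P',Q') = 104019884669072 + 142347739745599*t + 45577380504098*t^2.
e_{67}(P,Q) = (104019884669072 + 142347739745599*t + 45577380504098*t^2)^{8} = 54831167135863 + 63919212290469*t + 68210405422950*t^2.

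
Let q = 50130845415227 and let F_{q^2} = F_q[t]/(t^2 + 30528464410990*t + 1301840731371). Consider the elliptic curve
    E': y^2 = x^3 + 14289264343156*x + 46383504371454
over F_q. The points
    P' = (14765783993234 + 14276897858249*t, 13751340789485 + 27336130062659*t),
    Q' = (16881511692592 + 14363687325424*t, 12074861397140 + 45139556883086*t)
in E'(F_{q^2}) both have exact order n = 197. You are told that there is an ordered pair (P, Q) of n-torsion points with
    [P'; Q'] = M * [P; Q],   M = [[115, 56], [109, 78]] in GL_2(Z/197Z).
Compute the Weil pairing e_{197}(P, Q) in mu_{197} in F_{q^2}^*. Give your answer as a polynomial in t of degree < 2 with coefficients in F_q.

42963638051388 + 29808306071390*t

Since e_{197}(P,P)=e_{197}(Q,Q)=1 and e_{197}(Q,P)=e_{197}(P,Q)^{-1}, expanding e_{197}(115*P + 56*Q,109*P + 78*Q) leaves e(P,Q)^det(M).
So e_{197}(P,Q) = e_{197}(P',Q')^{166}, since 108*166 = 1 mod 197.
Miller loop for e_{197} over F_{50130845415227^2}: bits of 197 = 11000101; 7 double steps + 3 add steps, l/v at each.
f_P(D_Q)/f_Q(D_P) = 21034328883101 + 21978077796395*t.
e_{197}(P,Q) = (21034328883101 + 21978077796395*t)^{166} = 42963638051388 + 29808306071390*t.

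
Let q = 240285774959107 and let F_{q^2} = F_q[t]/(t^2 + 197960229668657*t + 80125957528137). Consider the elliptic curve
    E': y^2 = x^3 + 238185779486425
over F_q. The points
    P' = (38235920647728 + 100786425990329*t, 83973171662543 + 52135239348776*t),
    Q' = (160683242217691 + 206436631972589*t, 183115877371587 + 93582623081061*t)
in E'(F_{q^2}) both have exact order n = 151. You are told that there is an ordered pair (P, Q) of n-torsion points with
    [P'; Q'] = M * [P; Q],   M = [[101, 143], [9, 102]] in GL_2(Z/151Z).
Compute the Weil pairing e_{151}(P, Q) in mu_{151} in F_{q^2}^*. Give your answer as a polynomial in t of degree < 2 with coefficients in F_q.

The 151-Weil pairing on E[151] over F_{240285774959107} is alternating-bilinear: e_{151}(P',Q') = e_{151}(P,Q)^det(M).
det(M) mod 151 = 106; its inverse in (Z/151)^* is 104 (check: 106*104 mod 151 = 1).
Run Miller on y^2=x^3+238185779486425 over F_{240285774959107}: ladder 10010111 (8 bits); e = f_P(D_Q)/f_Q(D_P).
Result: e(P',Q') = 46711511994792 + 152044315245081*t.
Finally e_{151}(P,Q) = 65614098993282 + 134274290428306*t.

65614098993282 + 134274290428306*t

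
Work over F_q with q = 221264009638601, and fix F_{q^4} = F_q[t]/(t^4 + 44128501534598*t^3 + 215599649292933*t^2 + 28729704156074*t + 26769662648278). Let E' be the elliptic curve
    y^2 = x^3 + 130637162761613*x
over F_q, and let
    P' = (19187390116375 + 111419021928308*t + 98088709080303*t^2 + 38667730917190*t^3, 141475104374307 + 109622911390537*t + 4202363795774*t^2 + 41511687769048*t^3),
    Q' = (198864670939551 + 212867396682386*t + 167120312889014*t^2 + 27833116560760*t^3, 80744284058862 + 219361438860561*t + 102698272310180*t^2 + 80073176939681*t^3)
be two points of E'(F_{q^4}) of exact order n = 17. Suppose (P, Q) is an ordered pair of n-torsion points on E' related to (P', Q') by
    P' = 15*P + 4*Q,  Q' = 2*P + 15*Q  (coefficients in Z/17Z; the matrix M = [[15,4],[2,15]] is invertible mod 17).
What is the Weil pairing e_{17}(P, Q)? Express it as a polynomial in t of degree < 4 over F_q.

126907865653505 + 97646125295370*t + 21944028776675*t^2 + 139961523939261*t^3

Alternating bilinearity on E[17] (values in mu_{17} in F_{221264009638601^4}) gives e(P',Q') = e(P,Q)^det(M).
So e_{17}(P,Q) = e_{17}(P',Q')^{4}, since 13*4 = 1 mod 17.
n = 17 = (10001)_2 (5 bits, wt 2); accumulate f_{17,P'}(Q'+S)/f_{17,P'}(S) along the 4-step ladder.
Miller gives e_{17}(P',Q') = 108839007215008 + 214243473063987*t + 136600549298736*t^2 + 74404989591603*t^3 in F_{221264009638601^4}.
e_{17}(P,Q) = (108839007215008 + 214243473063987*t + 136600549298736*t^2 + 74404989591603*t^3)^{4} = 126907865653505 + 97646125295370*t + 21944028776675*t^2 + 139961523939261*t^3.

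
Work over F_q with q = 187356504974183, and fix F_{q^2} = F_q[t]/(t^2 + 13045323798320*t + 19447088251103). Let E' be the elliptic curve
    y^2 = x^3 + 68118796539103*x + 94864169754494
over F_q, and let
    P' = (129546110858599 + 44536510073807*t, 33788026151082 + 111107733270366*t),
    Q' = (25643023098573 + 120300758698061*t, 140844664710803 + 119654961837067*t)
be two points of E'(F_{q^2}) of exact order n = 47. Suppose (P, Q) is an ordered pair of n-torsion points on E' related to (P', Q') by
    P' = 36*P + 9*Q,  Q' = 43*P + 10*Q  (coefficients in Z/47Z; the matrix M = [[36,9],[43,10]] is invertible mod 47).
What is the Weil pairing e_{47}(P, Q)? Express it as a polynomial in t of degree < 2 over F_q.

167530437030081 + 57452982263448*t

Under M = [[36,9],[43,10]] in GL_2(Z/47), e_{47}(P',Q') = e_{47}(P,Q)^(36*10-9*43 mod 47).
36*10 - 9*43 = -27; reduced mod 47: det = 20, inverse 40.
Run Miller on y^2=x^3+68118796539103*x+94864169754494 over F_{187356504974183}: ladder 101111 (6 bits); e = f_P(D_Q)/f_Q(D_P).
Result: e(P',Q') = 7235146109842 + 114242821631439*t.
Thus e_{47}(P,Q) = 167530437030081 + 57452982263448*t.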